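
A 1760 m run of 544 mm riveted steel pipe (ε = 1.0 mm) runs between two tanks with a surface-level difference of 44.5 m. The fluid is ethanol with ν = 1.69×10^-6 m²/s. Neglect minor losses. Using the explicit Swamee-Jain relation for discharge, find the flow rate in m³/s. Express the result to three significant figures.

Q ≈ 0.795 m³/s

Swamee-Jain (Type II): Q = -0.965·√(gD⁵h_f/L)·ln[ε/(3.7D) + √(3.17ν²L/(gD³h_f))]
√(gD⁵h_f/L) = √(9.81·0.544⁵·44.5/1760) = 0.1087
ε/(3.7D) = 4.97×10^-4; √(3.17ν²L/(gD³h_f)) = 1.51×10^-5
Q = -0.965·0.1087·ln(5.119×10^-4) = 0.7949 m³/s
Check: V = 3.42 m/s, Re = 1.10×10^6, f = 0.02315, h_f = 44.7 m ≈ 44.5 m ✓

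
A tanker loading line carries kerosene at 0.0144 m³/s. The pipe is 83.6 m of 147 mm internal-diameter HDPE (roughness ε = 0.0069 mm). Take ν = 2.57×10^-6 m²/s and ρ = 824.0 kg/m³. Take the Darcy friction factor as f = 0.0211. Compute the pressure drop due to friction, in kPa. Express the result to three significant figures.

V = 4Q/(πD²) = 4·0.0144/(π·0.147²) = 0.8485 m/s
h_f = f(L/D)V²/(2g) = 0.02110·(83.6/0.147)·0.8485²/(2·9.81) = 0.4403 m
Δp = ρg·h_f = 824.0·9.81·0.4403 = 3.559 kPa

Δp ≈ 3.56 kPa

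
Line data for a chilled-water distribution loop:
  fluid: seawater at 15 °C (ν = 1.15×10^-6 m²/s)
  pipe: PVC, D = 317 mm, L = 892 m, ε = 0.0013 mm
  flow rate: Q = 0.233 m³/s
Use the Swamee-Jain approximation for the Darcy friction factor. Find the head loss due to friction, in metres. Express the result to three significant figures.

V = 4Q/(πD²) = 4·0.233/(π·0.317²) = 2.952 m/s
Re = VD/ν = 2.952·0.317/1.15×10^-6 = 8.14×10^5 → turbulent
ε/D = 0.0013/317 = 4.10×10^-6
Swamee-Jain: f = 0.01211
h_f = f(L/D)V²/(2g) = 0.01211·(892/0.317)·2.952²/(2·9.81) = 15.14 m

h_f ≈ 15.1 m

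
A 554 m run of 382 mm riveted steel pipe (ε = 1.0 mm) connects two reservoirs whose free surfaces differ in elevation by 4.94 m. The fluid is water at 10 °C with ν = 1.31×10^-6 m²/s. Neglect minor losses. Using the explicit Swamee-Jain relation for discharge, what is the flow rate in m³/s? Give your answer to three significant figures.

Q ≈ 0.186 m³/s

Swamee-Jain (Type II): Q = -0.965·√(gD⁵h_f/L)·ln[ε/(3.7D) + √(3.17ν²L/(gD³h_f))]
√(gD⁵h_f/L) = √(9.81·0.382⁵·4.94/554) = 0.02667
ε/(3.7D) = 7.08×10^-4; √(3.17ν²L/(gD³h_f)) = 3.34×10^-5
Q = -0.965·0.02667·ln(7.409×10^-4) = 0.1855 m³/s
Check: V = 1.62 m/s, Re = 4.72×10^5, f = 0.02562, h_f = 4.96 m ≈ 4.94 m ✓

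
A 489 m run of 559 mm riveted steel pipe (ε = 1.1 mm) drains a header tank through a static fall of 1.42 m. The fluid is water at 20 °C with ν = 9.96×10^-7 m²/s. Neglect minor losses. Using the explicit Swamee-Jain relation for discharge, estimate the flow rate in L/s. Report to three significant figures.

Swamee-Jain (Type II): Q = -0.965·√(gD⁵h_f/L)·ln[ε/(3.7D) + √(3.17ν²L/(gD³h_f))]
√(gD⁵h_f/L) = √(9.81·0.559⁵·1.42/489) = 0.03943
ε/(3.7D) = 5.32×10^-4; √(3.17ν²L/(gD³h_f)) = 2.51×10^-5
Q = -0.965·0.03943·ln(5.570×10^-4) = 0.2851 m³/s
Check: V = 1.16 m/s, Re = 6.52×10^5, f = 0.02370, h_f = 1.43 m ≈ 1.42 m ✓

Q ≈ 285 L/s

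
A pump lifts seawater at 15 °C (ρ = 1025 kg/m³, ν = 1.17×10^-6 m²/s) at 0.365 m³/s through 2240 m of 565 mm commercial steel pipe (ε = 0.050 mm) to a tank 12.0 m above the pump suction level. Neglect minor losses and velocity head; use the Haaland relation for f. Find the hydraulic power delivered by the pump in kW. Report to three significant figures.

P_hyd ≈ 65.4 kW

V = 4Q/(πD²) = 1.456 m/s; Re = 7.03×10^5; ε/D = 8.85×10^-5; f = 0.01360
h_f = f(L/D)V²/2g = 5.825 m
Total head H = z + h_f = 12.0 + 5.825 = 17.83 m
P_hyd = ρgQH = 1025·9.81·0.365·17.83 = 65.42 kW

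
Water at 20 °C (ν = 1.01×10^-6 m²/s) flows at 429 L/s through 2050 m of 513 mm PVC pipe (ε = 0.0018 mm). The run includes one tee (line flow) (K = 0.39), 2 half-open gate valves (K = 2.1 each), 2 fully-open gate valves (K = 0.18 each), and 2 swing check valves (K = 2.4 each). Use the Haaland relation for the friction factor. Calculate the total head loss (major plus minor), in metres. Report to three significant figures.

V = 4Q/(πD²) = 2.076 m/s; V²/2g = 0.2196 m
Re = 1.05×10^6, ε/D = 3.51×10^-6 → f = 0.01154 (Haaland)
Major: h_f = f(L/D)·V²/2g = 0.01154·3996·0.2196 = 10.13 m
Minor: ΣK = 9.75; h_m = ΣK·V²/2g = 2.141 m
Total H_L = 10.13 + 2.141 = 12.27 m

H_L ≈ 12.3 m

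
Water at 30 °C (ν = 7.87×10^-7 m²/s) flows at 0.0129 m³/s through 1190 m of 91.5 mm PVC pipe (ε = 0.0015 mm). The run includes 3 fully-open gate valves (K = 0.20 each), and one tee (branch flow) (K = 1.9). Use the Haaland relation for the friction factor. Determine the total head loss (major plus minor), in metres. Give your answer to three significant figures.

H_L ≈ 39.3 m

V = 4Q/(πD²) = 1.962 m/s; V²/2g = 0.1962 m
Re = 2.28×10^5, ε/D = 1.64×10^-5 → f = 0.01522 (Haaland)
Major: h_f = f(L/D)·V²/2g = 0.01522·13005·0.1962 = 38.83 m
Minor: ΣK = 2.50; h_m = ΣK·V²/2g = 0.4904 m
Total H_L = 38.83 + 0.4904 = 39.32 m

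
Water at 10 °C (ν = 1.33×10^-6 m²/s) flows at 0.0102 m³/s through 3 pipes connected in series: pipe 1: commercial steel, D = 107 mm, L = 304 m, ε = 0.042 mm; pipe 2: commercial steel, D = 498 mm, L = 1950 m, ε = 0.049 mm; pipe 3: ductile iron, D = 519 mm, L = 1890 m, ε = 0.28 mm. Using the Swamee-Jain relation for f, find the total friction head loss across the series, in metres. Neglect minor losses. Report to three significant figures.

Pipe 1: V = 1.134 m/s, Re = 9.13×10^4, ε/D = 3.93×10^-4, f = 0.02020, h_1 = f(L/D)V²/2g = 3.763 m
Pipe 2: V = 0.05237 m/s, Re = 1.96×10^4, ε/D = 9.84×10^-5, f = 0.02619, h_2 = f(L/D)V²/2g = 0.01433 m
Pipe 3: V = 0.04821 m/s, Re = 1.88×10^4, ε/D = 5.39×10^-4, f = 0.02747, h_3 = f(L/D)V²/2g = 0.01185 m
Series → Q common, losses add: H = Σh = 3.789 m

H ≈ 3.79 m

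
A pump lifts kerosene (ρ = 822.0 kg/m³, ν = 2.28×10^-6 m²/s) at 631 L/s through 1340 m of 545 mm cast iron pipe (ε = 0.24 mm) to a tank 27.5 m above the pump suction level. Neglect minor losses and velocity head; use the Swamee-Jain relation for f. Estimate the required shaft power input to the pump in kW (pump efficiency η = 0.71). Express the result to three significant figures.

V = 4Q/(πD²) = 2.705 m/s; Re = 6.47×10^5; ε/D = 4.40×10^-4; f = 0.01717
h_f = f(L/D)V²/2g = 15.74 m
Total head H = z + h_f = 27.5 + 15.74 = 43.24 m
P_hyd = ρgQH = 822.0·9.81·0.631·43.24 = 220.0 kW
P_shaft = P_hyd/η = 220.0/0.71 = 309.9 kW

P_shaft ≈ 310 kW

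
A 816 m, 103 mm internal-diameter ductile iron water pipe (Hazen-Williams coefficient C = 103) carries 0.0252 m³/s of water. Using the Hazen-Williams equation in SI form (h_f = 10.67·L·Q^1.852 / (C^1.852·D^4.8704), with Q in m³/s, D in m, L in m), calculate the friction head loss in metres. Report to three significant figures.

h_f = 10.67·816·0.0252^1.852 / (103^1.852·0.103^4.8704) = 114.6 m

h_f ≈ 115 m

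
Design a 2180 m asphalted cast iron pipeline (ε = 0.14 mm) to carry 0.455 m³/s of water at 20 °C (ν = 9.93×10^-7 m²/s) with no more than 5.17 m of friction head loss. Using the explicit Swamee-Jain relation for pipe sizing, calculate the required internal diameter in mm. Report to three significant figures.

Swamee-Jain (Type III): D = 0.66·[ε^1.25·(LQ²/(gh_f))^4.75 + ν·Q^9.4·(L/(gh_f))^5.2]^0.04
LQ²/(gh_f) = 8.899; L/(gh_f) = 42.98
Term 1 = ε^1.25·(…)^4.75 = 0.492; Term 2 = ν·Q^9.4·(…)^5.2 = 0.189
D = 0.66·(0.492 + 0.189)^0.04 = 0.6499 m = 650 mm
Check: V = 1.37 m/s, Re = 8.98×10^5, f = 0.01503, h_f = 4.83 m ≈ 5.17 m ✓

D ≈ 650 mm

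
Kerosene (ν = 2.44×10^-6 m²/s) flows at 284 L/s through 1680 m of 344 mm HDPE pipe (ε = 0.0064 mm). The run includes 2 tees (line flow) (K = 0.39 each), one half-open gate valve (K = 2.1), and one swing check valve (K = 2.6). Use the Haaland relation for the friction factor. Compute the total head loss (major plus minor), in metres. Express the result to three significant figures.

V = 4Q/(πD²) = 3.056 m/s; V²/2g = 0.4759 m
Re = 4.31×10^5, ε/D = 1.86×10^-5 → f = 0.01362 (Haaland)
Major: h_f = f(L/D)·V²/2g = 0.01362·4884·0.4759 = 31.64 m
Minor: ΣK = 5.48; h_m = ΣK·V²/2g = 2.608 m
Total H_L = 31.64 + 2.608 = 34.25 m

H_L ≈ 34.3 m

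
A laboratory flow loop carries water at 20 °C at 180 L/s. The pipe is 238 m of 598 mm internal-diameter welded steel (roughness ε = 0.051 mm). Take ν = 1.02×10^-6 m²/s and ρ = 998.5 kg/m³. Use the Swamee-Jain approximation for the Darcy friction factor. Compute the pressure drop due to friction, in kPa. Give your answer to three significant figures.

V = 4Q/(πD²) = 4·0.180/(π·0.598²) = 0.6409 m/s
Re = VD/ν = 0.6409·0.598/1.02×10^-6 = 3.76×10^5 → turbulent
ε/D = 0.051/598 = 8.53×10^-5
Swamee-Jain: f = 0.01482
h_f = f(L/D)V²/(2g) = 0.01482·(238/0.598)·0.6409²/(2·9.81) = 0.1235 m
Δp = ρg·h_f = 998.5·9.81·0.1235 = 1.210 kPa

Δp ≈ 1.21 kPa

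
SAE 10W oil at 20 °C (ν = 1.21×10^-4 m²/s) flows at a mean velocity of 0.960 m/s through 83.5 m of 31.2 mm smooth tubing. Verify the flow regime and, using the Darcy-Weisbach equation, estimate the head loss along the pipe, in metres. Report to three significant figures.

Re = VD/ν = 0.960·0.03120/1.21×10^-4 = 248 → laminar (Re < 2300)
f = 64/Re = 0.2585
h_f = f(L/D)V²/(2g) = 0.2585·(83.5/0.03120)·0.960²/(2·9.81) = 32.50 m

h_f ≈ 32.5 m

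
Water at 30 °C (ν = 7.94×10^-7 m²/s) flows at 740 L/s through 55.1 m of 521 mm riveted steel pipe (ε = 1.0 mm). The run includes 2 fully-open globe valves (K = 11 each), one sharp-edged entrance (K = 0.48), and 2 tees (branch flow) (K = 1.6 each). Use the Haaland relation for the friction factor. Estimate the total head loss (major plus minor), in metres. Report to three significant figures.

H_L ≈ 17.3 m

V = 4Q/(πD²) = 3.471 m/s; V²/2g = 0.6141 m
Re = 2.28×10^6, ε/D = 0.00192 → f = 0.02329 (Haaland)
Major: h_f = f(L/D)·V²/2g = 0.02329·105.8·0.6141 = 1.512 m
Minor: ΣK = 25.7; h_m = ΣK·V²/2g = 15.77 m
Total H_L = 1.512 + 15.77 = 17.28 m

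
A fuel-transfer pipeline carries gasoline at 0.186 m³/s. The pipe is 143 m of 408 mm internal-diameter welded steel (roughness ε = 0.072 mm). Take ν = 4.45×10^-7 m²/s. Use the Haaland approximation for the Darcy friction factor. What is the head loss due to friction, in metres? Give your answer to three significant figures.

h_f ≈ 0.511 m

V = 4Q/(πD²) = 4·0.186/(π·0.408²) = 1.423 m/s
Re = VD/ν = 1.423·0.408/4.45×10^-7 = 1.30×10^6 → turbulent
ε/D = 0.072/408 = 1.76×10^-4
Haaland: f = 0.01414
h_f = f(L/D)V²/(2g) = 0.01414·(143/0.408)·1.423²/(2·9.81) = 0.5111 m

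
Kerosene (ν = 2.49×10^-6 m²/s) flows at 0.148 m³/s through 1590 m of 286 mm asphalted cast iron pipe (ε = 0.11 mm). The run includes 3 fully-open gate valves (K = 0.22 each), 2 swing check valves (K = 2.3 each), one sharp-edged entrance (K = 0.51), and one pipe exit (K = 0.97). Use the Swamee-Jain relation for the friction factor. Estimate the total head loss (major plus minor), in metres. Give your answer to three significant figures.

H_L ≈ 28.6 m

V = 4Q/(πD²) = 2.304 m/s; V²/2g = 0.2705 m
Re = 2.65×10^5, ε/D = 3.85×10^-4 → f = 0.01782 (Swamee-Jain)
Major: h_f = f(L/D)·V²/2g = 0.01782·5559·0.2705 = 26.80 m
Minor: ΣK = 6.74; h_m = ΣK·V²/2g = 1.823 m
Total H_L = 26.80 + 1.823 = 28.62 m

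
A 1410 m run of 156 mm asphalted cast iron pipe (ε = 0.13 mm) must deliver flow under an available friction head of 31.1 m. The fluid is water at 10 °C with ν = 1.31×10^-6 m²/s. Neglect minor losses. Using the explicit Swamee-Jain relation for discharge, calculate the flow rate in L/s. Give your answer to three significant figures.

Swamee-Jain (Type II): Q = -0.965·√(gD⁵h_f/L)·ln[ε/(3.7D) + √(3.17ν²L/(gD³h_f))]
√(gD⁵h_f/L) = √(9.81·0.156⁵·31.1/1410) = 0.004471
ε/(3.7D) = 2.25×10^-4; √(3.17ν²L/(gD³h_f)) = 8.14×10^-5
Q = -0.965·0.004471·ln(3.066×10^-4) = 0.03491 m³/s
Check: V = 1.83 m/s, Re = 2.17×10^5, f = 0.02040, h_f = 31.3 m ≈ 31.1 m ✓

Q ≈ 34.9 L/s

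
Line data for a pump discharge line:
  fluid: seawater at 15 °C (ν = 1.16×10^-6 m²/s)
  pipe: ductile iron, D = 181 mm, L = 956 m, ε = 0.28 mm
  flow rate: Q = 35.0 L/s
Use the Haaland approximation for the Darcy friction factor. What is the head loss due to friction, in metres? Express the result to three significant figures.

V = 4Q/(πD²) = 4·0.0350/(π·0.181²) = 1.360 m/s
Re = VD/ν = 1.360·0.181/1.16×10^-6 = 2.12×10^5 → turbulent
ε/D = 0.28/181 = 0.00155
Haaland: f = 0.02282
h_f = f(L/D)V²/(2g) = 0.02282·(956/0.181)·1.360²/(2·9.81) = 11.37 m

h_f ≈ 11.4 m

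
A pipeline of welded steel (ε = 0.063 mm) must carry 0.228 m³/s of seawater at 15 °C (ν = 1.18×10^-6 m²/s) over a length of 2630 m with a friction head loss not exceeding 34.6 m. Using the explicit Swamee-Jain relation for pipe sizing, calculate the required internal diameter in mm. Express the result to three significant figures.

Swamee-Jain (Type III): D = 0.66·[ε^1.25·(LQ²/(gh_f))^4.75 + ν·Q^9.4·(L/(gh_f))^5.2]^0.04
LQ²/(gh_f) = 0.4028; L/(gh_f) = 7.748
Term 1 = ε^1.25·(…)^4.75 = 7.47×10^-8; Term 2 = ν·Q^9.4·(…)^5.2 = 4.57×10^-8
D = 0.66·(7.47×10^-8 + 4.57×10^-8)^0.04 = 0.3490 m = 349 mm
Check: V = 2.38 m/s, Re = 7.05×10^5, f = 0.01490, h_f = 32.5 m ≈ 34.6 m ✓

D ≈ 349 mm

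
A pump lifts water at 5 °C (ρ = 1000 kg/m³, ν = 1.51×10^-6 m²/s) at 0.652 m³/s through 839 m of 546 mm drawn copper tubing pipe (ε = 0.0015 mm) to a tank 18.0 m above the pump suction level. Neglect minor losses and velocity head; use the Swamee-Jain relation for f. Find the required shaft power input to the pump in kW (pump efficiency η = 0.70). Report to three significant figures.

V = 4Q/(πD²) = 2.785 m/s; Re = 1.01×10^6; ε/D = 2.75×10^-6; f = 0.01166
h_f = f(L/D)V²/2g = 7.083 m
Total head H = z + h_f = 18.0 + 7.083 = 25.08 m
P_hyd = ρgQH = 1000·9.81·0.652·25.08 = 160.4 kW
P_shaft = P_hyd/η = 160.4/0.70 = 229.2 kW

P_shaft ≈ 229 kW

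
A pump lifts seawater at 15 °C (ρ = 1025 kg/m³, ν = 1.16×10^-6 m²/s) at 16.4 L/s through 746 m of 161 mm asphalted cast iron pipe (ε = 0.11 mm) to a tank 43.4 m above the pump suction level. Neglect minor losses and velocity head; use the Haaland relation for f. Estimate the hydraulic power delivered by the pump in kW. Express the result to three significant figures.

V = 4Q/(πD²) = 0.8056 m/s; Re = 1.12×10^5; ε/D = 6.83×10^-4; f = 0.02056
h_f = f(L/D)V²/2g = 3.151 m
Total head H = z + h_f = 43.4 + 3.151 = 46.55 m
P_hyd = ρgQH = 1025·9.81·0.0164·46.55 = 7.676 kW

P_hyd ≈ 7.68 kW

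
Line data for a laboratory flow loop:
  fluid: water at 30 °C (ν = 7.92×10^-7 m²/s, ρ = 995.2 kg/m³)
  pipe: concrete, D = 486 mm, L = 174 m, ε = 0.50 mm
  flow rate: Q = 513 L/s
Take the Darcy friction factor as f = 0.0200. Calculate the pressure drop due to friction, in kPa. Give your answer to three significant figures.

Δp ≈ 27.2 kPa

V = 4Q/(πD²) = 4·0.513/(π·0.486²) = 2.765 m/s
h_f = f(L/D)V²/(2g) = 0.02000·(174/0.486)·2.765²/(2·9.81) = 2.791 m
Δp = ρg·h_f = 995.2·9.81·2.791 = 27.25 kPa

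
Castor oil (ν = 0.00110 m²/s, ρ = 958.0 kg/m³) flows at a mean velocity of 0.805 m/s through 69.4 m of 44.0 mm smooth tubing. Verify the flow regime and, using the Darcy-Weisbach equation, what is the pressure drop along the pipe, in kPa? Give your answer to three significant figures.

Re = VD/ν = 0.805·0.04400/0.00110 = 32.2 → laminar (Re < 2300)
f = 64/Re = 1.988
h_f = f(L/D)V²/(2g) = 1.988·(69.4/0.04400)·0.805²/(2·9.81) = 103.5 m
Δp = ρg·h_f = 958.0·9.81·103.5 = 973.1 kPa

Δp ≈ 973 kPa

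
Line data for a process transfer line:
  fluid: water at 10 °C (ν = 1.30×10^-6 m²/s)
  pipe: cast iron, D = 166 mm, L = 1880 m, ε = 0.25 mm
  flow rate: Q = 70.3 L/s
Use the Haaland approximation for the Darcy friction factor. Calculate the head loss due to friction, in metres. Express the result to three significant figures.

V = 4Q/(πD²) = 4·0.0703/(π·0.166²) = 3.248 m/s
Re = VD/ν = 3.248·0.166/1.30×10^-6 = 4.15×10^5 → turbulent
ε/D = 0.25/166 = 0.00151
Haaland: f = 0.02226
h_f = f(L/D)V²/(2g) = 0.02226·(1880/0.166)·3.248²/(2·9.81) = 135.6 m

h_f ≈ 136 m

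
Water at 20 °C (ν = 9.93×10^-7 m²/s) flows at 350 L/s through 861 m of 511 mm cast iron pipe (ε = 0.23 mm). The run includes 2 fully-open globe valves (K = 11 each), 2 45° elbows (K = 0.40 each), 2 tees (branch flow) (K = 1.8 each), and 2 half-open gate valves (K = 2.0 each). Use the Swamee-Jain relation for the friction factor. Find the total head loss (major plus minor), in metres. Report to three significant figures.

V = 4Q/(πD²) = 1.707 m/s; V²/2g = 0.1484 m
Re = 8.78×10^5, ε/D = 4.50×10^-4 → f = 0.01703 (Swamee-Jain)
Major: h_f = f(L/D)·V²/2g = 0.01703·1685·0.1484 = 4.259 m
Minor: ΣK = 30.4; h_m = ΣK·V²/2g = 4.513 m
Total H_L = 4.259 + 4.513 = 8.772 m

H_L ≈ 8.77 m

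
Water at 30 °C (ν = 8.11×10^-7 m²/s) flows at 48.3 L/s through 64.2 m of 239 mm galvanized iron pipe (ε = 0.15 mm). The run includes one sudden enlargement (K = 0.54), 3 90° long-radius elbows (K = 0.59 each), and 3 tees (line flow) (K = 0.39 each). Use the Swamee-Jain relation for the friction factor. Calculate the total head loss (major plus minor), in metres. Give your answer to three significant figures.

H_L ≈ 0.506 m

V = 4Q/(πD²) = 1.077 m/s; V²/2g = 0.05908 m
Re = 3.17×10^5, ε/D = 6.28×10^-4 → f = 0.01896 (Swamee-Jain)
Major: h_f = f(L/D)·V²/2g = 0.01896·268.6·0.05908 = 0.3009 m
Minor: ΣK = 3.48; h_m = ΣK·V²/2g = 0.2056 m
Total H_L = 0.3009 + 0.2056 = 0.5065 m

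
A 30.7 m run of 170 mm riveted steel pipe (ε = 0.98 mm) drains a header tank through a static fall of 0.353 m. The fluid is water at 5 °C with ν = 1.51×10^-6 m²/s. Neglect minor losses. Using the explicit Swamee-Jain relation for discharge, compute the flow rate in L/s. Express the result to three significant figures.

Q ≈ 24.7 L/s

Swamee-Jain (Type II): Q = -0.965·√(gD⁵h_f/L)·ln[ε/(3.7D) + √(3.17ν²L/(gD³h_f))]
√(gD⁵h_f/L) = √(9.81·0.170⁵·0.353/30.7) = 0.004002
ε/(3.7D) = 0.00156; √(3.17ν²L/(gD³h_f)) = 1.14×10^-4
Q = -0.965·0.004002·ln(0.001672) = 0.02469 m³/s
Check: V = 1.09 m/s, Re = 1.22×10^5, f = 0.03265, h_f = 0.356 m ≈ 0.353 m ✓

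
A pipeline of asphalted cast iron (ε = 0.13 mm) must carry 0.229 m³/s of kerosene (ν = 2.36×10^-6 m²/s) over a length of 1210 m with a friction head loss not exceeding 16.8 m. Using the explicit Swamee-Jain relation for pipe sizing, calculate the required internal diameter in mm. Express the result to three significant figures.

Swamee-Jain (Type III): D = 0.66·[ε^1.25·(LQ²/(gh_f))^4.75 + ν·Q^9.4·(L/(gh_f))^5.2]^0.04
LQ²/(gh_f) = 0.3850; L/(gh_f) = 7.342
Term 1 = ε^1.25·(…)^4.75 = 1.49×10^-7; Term 2 = ν·Q^9.4·(…)^5.2 = 7.20×10^-8
D = 0.66·(1.49×10^-7 + 7.20×10^-8)^0.04 = 0.3575 m = 358 mm
Check: V = 2.28 m/s, Re = 3.46×10^5, f = 0.01729, h_f = 15.5 m ≈ 16.8 m ✓

D ≈ 358 mm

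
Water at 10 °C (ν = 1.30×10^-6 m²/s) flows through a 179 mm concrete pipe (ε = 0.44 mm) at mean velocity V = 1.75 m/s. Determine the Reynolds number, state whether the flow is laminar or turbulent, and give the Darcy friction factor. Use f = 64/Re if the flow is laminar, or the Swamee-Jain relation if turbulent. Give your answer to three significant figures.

Re ≈ 2.41×10^5; turbulent; f ≈ 0.0256

Re = VD/ν = 1.750·0.179/1.30×10^-6 = 2.41×10^5
Re > 4000 → turbulent; ε/D = 0.00246
Swamee-Jain: f = 0.02557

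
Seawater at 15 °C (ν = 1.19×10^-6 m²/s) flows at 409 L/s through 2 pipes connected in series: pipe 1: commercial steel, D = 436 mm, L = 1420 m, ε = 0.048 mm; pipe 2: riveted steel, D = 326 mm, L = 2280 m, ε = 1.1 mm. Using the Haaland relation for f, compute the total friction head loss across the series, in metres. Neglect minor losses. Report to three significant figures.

H ≈ 249 m

Pipe 1: V = 2.739 m/s, Re = 1.00×10^6, ε/D = 1.10×10^-4, f = 0.01347, h_1 = f(L/D)V²/2g = 16.78 m
Pipe 2: V = 4.900 m/s, Re = 1.34×10^6, ε/D = 0.00337, f = 0.02719, h_2 = f(L/D)V²/2g = 232.7 m
Series → Q common, losses add: H = Σh = 249.5 m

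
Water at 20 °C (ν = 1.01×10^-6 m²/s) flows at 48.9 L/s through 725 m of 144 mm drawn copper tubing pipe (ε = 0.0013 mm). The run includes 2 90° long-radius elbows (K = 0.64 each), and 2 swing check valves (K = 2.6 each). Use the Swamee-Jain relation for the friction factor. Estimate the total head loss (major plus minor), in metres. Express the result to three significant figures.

V = 4Q/(πD²) = 3.003 m/s; V²/2g = 0.4595 m
Re = 4.28×10^5, ε/D = 9.03×10^-6 → f = 0.01359 (Swamee-Jain)
Major: h_f = f(L/D)·V²/2g = 0.01359·5035·0.4595 = 31.45 m
Minor: ΣK = 6.48; h_m = ΣK·V²/2g = 2.978 m
Total H_L = 31.45 + 2.978 = 34.43 m

H_L ≈ 34.4 m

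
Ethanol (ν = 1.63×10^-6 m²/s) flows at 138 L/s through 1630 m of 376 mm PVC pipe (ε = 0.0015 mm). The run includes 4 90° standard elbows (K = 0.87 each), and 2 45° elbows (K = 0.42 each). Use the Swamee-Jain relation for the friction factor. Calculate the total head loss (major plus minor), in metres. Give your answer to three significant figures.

V = 4Q/(πD²) = 1.243 m/s; V²/2g = 0.07873 m
Re = 2.87×10^5, ε/D = 3.99×10^-6 → f = 0.01454 (Swamee-Jain)
Major: h_f = f(L/D)·V²/2g = 0.01454·4335·0.07873 = 4.963 m
Minor: ΣK = 4.32; h_m = ΣK·V²/2g = 0.3401 m
Total H_L = 4.963 + 0.3401 = 5.303 m

H_L ≈ 5.30 m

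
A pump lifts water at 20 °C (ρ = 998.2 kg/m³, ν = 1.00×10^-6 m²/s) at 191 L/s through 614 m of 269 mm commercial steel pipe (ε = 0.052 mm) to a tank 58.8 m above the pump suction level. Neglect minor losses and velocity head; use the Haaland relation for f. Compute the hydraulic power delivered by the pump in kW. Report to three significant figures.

V = 4Q/(πD²) = 3.361 m/s; Re = 9.04×10^5; ε/D = 1.93×10^-4; f = 0.01461
h_f = f(L/D)V²/2g = 19.19 m
Total head H = z + h_f = 58.8 + 19.19 = 77.99 m
P_hyd = ρgQH = 998.2·9.81·0.191·77.99 = 145.9 kW

P_hyd ≈ 146 kW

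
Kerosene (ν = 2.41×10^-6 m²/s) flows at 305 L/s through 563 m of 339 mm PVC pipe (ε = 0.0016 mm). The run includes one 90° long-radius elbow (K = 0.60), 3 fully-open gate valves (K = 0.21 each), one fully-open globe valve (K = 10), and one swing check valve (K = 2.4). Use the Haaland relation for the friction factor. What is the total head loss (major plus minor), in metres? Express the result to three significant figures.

V = 4Q/(πD²) = 3.379 m/s; V²/2g = 0.5820 m
Re = 4.75×10^5, ε/D = 4.72×10^-6 → f = 0.01323 (Haaland)
Major: h_f = f(L/D)·V²/2g = 0.01323·1661·0.5820 = 12.79 m
Minor: ΣK = 13.6; h_m = ΣK·V²/2g = 7.933 m
Total H_L = 12.79 + 7.933 = 20.72 m

H_L ≈ 20.7 m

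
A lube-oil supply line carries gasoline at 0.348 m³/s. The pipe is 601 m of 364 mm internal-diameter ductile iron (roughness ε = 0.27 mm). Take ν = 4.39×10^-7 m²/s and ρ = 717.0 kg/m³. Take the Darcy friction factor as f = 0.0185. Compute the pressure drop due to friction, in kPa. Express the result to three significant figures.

Δp ≈ 122 kPa

V = 4Q/(πD²) = 4·0.348/(π·0.364²) = 3.344 m/s
h_f = f(L/D)V²/(2g) = 0.01850·(601/0.364)·3.344²/(2·9.81) = 17.41 m
Δp = ρg·h_f = 717.0·9.81·17.41 = 122.5 kPa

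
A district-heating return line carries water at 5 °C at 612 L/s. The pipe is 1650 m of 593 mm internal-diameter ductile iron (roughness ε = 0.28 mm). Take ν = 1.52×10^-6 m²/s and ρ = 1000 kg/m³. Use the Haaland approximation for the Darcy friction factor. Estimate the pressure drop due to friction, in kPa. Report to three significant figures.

Δp ≈ 116 kPa

V = 4Q/(πD²) = 4·0.612/(π·0.593²) = 2.216 m/s
Re = VD/ν = 2.216·0.593/1.52×10^-6 = 8.64×10^5 → turbulent
ε/D = 0.28/593 = 4.72×10^-4
Haaland: f = 0.01705
h_f = f(L/D)V²/(2g) = 0.01705·(1650/0.593)·2.216²/(2·9.81) = 11.87 m
Δp = ρg·h_f = 1000·9.81·11.87 = 116.4 kPa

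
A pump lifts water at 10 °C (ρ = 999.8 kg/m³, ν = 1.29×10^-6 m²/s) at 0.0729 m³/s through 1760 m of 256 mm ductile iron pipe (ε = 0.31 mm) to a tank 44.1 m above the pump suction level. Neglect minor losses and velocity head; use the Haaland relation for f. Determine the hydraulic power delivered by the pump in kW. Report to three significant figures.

P_hyd ≈ 42.3 kW

V = 4Q/(πD²) = 1.416 m/s; Re = 2.81×10^5; ε/D = 0.00121; f = 0.02142
h_f = f(L/D)V²/2g = 15.05 m
Total head H = z + h_f = 44.1 + 15.05 = 59.15 m
P_hyd = ρgQH = 999.8·9.81·0.0729·59.15 = 42.30 kW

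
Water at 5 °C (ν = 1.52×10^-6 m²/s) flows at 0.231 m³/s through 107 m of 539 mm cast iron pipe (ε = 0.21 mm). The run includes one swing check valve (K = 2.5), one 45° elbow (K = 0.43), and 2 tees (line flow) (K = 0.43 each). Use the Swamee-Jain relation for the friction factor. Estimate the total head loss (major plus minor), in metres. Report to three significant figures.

H_L ≈ 0.379 m

V = 4Q/(πD²) = 1.012 m/s; V²/2g = 0.05224 m
Re = 3.59×10^5, ε/D = 3.90×10^-4 → f = 0.01742 (Swamee-Jain)
Major: h_f = f(L/D)·V²/2g = 0.01742·198.5·0.05224 = 0.1806 m
Minor: ΣK = 3.79; h_m = ΣK·V²/2g = 0.1980 m
Total H_L = 0.1806 + 0.1980 = 0.3786 m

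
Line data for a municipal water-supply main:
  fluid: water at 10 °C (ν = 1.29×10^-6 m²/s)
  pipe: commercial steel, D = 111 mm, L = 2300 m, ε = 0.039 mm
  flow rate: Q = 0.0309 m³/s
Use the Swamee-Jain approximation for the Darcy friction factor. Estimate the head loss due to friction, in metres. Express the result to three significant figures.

V = 4Q/(πD²) = 4·0.0309/(π·0.111²) = 3.193 m/s
Re = VD/ν = 3.193·0.111/1.29×10^-6 = 2.75×10^5 → turbulent
ε/D = 0.039/111 = 3.51×10^-4
Swamee-Jain: f = 0.01755
h_f = f(L/D)V²/(2g) = 0.01755·(2300/0.111)·3.193²/(2·9.81) = 189.0 m

h_f ≈ 189 m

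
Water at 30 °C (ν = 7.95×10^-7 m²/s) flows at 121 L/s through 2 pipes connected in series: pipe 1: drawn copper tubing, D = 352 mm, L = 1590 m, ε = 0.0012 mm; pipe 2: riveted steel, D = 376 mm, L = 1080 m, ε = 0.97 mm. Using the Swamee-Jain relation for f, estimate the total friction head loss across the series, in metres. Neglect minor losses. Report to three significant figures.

Pipe 1: V = 1.243 m/s, Re = 5.51×10^5, ε/D = 3.41×10^-6, f = 0.01293, h_1 = f(L/D)V²/2g = 4.601 m
Pipe 2: V = 1.090 m/s, Re = 5.15×10^5, ε/D = 0.00258, f = 0.02549, h_2 = f(L/D)V²/2g = 4.432 m
Series → Q common, losses add: H = Σh = 9.033 m

H ≈ 9.03 m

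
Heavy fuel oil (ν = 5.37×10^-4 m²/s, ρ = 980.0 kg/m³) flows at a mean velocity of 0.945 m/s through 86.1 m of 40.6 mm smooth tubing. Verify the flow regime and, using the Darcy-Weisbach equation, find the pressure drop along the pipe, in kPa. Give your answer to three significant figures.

Δp ≈ 831 kPa

Re = VD/ν = 0.945·0.04060/5.37×10^-4 = 71.4 → laminar (Re < 2300)
f = 64/Re = 0.8958
h_f = f(L/D)V²/(2g) = 0.8958·(86.1/0.04060)·0.945²/(2·9.81) = 86.46 m
Δp = ρg·h_f = 980.0·9.81·86.46 = 831.3 kPa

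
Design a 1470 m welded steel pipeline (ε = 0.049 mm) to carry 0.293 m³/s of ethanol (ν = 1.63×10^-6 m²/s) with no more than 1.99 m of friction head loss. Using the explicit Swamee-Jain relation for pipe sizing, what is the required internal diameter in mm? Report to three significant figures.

D ≈ 606 mm

Swamee-Jain (Type III): D = 0.66·[ε^1.25·(LQ²/(gh_f))^4.75 + ν·Q^9.4·(L/(gh_f))^5.2]^0.04
LQ²/(gh_f) = 6.464; L/(gh_f) = 75.30
Term 1 = ε^1.25·(…)^4.75 = 0.0290; Term 2 = ν·Q^9.4·(…)^5.2 = 0.0912
D = 0.66·(0.0290 + 0.0912)^0.04 = 0.6064 m = 606 mm
Check: V = 1.01 m/s, Re = 3.77×10^5, f = 0.01476, h_f = 1.88 m ≈ 1.99 m ✓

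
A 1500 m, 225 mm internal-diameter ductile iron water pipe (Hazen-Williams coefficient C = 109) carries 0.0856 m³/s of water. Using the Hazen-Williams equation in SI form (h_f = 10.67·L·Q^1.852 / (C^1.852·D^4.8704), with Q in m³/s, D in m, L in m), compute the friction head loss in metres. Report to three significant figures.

h_f ≈ 40.6 m

h_f = 10.67·1500·0.0856^1.852 / (109^1.852·0.225^4.8704) = 40.65 m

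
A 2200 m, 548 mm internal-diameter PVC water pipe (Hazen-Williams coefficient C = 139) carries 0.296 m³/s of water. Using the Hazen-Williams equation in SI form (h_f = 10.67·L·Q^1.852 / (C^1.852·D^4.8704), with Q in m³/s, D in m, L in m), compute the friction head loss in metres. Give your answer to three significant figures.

h_f ≈ 4.95 m

h_f = 10.67·2200·0.296^1.852 / (139^1.852·0.548^4.8704) = 4.952 m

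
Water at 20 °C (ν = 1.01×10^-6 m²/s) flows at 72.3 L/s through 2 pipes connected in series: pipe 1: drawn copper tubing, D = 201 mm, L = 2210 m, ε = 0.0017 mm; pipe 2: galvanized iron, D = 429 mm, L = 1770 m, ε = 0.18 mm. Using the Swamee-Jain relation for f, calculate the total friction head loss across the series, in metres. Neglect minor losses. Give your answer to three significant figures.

H ≈ 40.1 m

Pipe 1: V = 2.279 m/s, Re = 4.53×10^5, ε/D = 8.46×10^-6, f = 0.01345, h_1 = f(L/D)V²/2g = 39.13 m
Pipe 2: V = 0.5002 m/s, Re = 2.12×10^5, ε/D = 4.20×10^-4, f = 0.01839, h_2 = f(L/D)V²/2g = 0.9675 m
Series → Q common, losses add: H = Σh = 40.10 m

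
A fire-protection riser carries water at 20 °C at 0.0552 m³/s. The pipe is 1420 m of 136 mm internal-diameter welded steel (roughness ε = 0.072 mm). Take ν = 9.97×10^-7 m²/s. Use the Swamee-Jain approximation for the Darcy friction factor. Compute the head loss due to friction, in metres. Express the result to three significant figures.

V = 4Q/(πD²) = 4·0.0552/(π·0.136²) = 3.800 m/s
Re = VD/ν = 3.800·0.136/9.97×10^-7 = 5.18×10^5 → turbulent
ε/D = 0.072/136 = 5.29×10^-4
Swamee-Jain: f = 0.01793
h_f = f(L/D)V²/(2g) = 0.01793·(1420/0.136)·3.800²/(2·9.81) = 137.8 m

h_f ≈ 138 m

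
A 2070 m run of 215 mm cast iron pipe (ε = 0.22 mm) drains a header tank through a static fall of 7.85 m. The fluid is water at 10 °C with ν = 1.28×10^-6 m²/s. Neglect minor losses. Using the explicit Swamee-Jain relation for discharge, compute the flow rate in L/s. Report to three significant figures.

Q ≈ 31.3 L/s

Swamee-Jain (Type II): Q = -0.965·√(gD⁵h_f/L)·ln[ε/(3.7D) + √(3.17ν²L/(gD³h_f))]
√(gD⁵h_f/L) = √(9.81·0.215⁵·7.85/2070) = 0.004134
ε/(3.7D) = 2.77×10^-4; √(3.17ν²L/(gD³h_f)) = 1.19×10^-4
Q = -0.965·0.004134·ln(3.951×10^-4) = 0.03126 m³/s
Check: V = 0.861 m/s, Re = 1.45×10^5, f = 0.02175, h_f = 7.91 m ≈ 7.85 m ✓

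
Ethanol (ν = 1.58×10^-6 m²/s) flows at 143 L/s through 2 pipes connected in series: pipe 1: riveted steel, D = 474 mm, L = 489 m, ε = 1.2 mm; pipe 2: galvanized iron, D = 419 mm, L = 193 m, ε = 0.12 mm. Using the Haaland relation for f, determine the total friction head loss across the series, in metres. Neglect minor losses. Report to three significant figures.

Pipe 1: V = 0.8104 m/s, Re = 2.43×10^5, ε/D = 0.00253, f = 0.02557, h_1 = f(L/D)V²/2g = 0.8828 m
Pipe 2: V = 1.037 m/s, Re = 2.75×10^5, ε/D = 2.86×10^-4, f = 0.01684, h_2 = f(L/D)V²/2g = 0.4253 m
Series → Q common, losses add: H = Σh = 1.308 m

H ≈ 1.31 m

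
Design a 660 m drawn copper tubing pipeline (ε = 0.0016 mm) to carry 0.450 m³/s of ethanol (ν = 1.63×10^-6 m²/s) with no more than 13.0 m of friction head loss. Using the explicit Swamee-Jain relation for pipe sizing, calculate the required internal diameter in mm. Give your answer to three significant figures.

Swamee-Jain (Type III): D = 0.66·[ε^1.25·(LQ²/(gh_f))^4.75 + ν·Q^9.4·(L/(gh_f))^5.2]^0.04
LQ²/(gh_f) = 1.048; L/(gh_f) = 5.175
Term 1 = ε^1.25·(…)^4.75 = 7.11×10^-8; Term 2 = ν·Q^9.4·(…)^5.2 = 4.62×10^-6
D = 0.66·(7.11×10^-8 + 4.62×10^-6)^0.04 = 0.4040 m = 404 mm
Check: V = 3.51 m/s, Re = 8.70×10^5, f = 0.01198, h_f = 12.3 m ≈ 13.0 m ✓

D ≈ 404 mm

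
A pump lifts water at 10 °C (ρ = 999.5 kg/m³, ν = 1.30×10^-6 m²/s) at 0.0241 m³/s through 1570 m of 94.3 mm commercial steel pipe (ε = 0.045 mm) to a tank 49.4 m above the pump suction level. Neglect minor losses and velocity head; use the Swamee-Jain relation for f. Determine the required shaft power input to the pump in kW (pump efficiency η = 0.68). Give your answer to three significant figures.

V = 4Q/(πD²) = 3.451 m/s; Re = 2.50×10^5; ε/D = 4.77×10^-4; f = 0.01845
h_f = f(L/D)V²/2g = 186.4 m
Total head H = z + h_f = 49.4 + 186.4 = 235.8 m
P_hyd = ρgQH = 999.5·9.81·0.0241·235.8 = 55.73 kW
P_shaft = P_hyd/η = 55.73/0.68 = 81.95 kW

P_shaft ≈ 82.0 kW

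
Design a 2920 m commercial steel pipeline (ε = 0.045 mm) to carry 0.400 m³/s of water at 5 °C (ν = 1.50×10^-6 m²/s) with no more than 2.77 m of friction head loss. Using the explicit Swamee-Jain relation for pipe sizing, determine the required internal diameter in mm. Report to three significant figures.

Swamee-Jain (Type III): D = 0.66·[ε^1.25·(LQ²/(gh_f))^4.75 + ν·Q^9.4·(L/(gh_f))^5.2]^0.04
LQ²/(gh_f) = 17.19; L/(gh_f) = 107.5
Term 1 = ε^1.25·(…)^4.75 = 2.72; Term 2 = ν·Q^9.4·(…)^5.2 = 9.95
D = 0.66·(2.72 + 9.95)^0.04 = 0.7306 m = 731 mm
Check: V = 0.954 m/s, Re = 4.65×10^5, f = 0.01413, h_f = 2.62 m ≈ 2.77 m ✓

D ≈ 731 mm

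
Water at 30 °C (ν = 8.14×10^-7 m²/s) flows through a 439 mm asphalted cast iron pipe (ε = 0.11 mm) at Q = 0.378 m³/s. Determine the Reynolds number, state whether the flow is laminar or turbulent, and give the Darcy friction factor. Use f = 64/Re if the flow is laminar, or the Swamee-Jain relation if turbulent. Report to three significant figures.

Re ≈ 1.35×10^6; turbulent; f ≈ 0.0151

V = 4Q/(πD²) = 2.497 m/s
Re = VD/ν = 2.497·0.439/8.14×10^-7 = 1.35×10^6
Re > 4000 → turbulent; ε/D = 2.51×10^-4
Swamee-Jain: f = 0.01510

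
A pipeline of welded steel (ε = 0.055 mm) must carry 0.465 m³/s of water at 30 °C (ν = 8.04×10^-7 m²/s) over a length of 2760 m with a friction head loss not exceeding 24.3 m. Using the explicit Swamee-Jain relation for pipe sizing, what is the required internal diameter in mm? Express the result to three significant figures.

D ≈ 490 mm

Swamee-Jain (Type III): D = 0.66·[ε^1.25·(LQ²/(gh_f))^4.75 + ν·Q^9.4·(L/(gh_f))^5.2]^0.04
LQ²/(gh_f) = 2.503; L/(gh_f) = 11.58
Term 1 = ε^1.25·(…)^4.75 = 3.70×10^-4; Term 2 = ν·Q^9.4·(…)^5.2 = 2.04×10^-4
D = 0.66·(3.70×10^-4 + 2.04×10^-4)^0.04 = 0.4897 m = 490 mm
Check: V = 2.47 m/s, Re = 1.50×10^6, f = 0.01330, h_f = 23.3 m ≈ 24.3 m ✓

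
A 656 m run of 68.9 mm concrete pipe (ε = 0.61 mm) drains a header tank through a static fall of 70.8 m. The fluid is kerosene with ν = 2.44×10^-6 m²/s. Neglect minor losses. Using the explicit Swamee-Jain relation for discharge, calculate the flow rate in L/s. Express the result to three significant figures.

Q ≈ 7.35 L/s

Swamee-Jain (Type II): Q = -0.965·√(gD⁵h_f/L)·ln[ε/(3.7D) + √(3.17ν²L/(gD³h_f))]
√(gD⁵h_f/L) = √(9.81·0.0689⁵·70.8/656) = 0.001282
ε/(3.7D) = 0.00239; √(3.17ν²L/(gD³h_f)) = 2.33×10^-4
Q = -0.965·0.001282·ln(0.002626) = 0.007352 m³/s
Check: V = 1.97 m/s, Re = 5.57×10^4, f = 0.03789, h_f = 71.5 m ≈ 70.8 m ✓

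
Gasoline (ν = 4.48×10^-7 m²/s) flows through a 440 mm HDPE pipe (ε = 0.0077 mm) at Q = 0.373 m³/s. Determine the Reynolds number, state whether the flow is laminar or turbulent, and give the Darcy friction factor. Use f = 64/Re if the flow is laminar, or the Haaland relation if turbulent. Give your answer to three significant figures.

V = 4Q/(πD²) = 2.453 m/s
Re = VD/ν = 2.453·0.440/4.48×10^-7 = 2.41×10^6
Re > 4000 → turbulent; ε/D = 1.75×10^-5
Haaland: f = 0.01063

Re ≈ 2.41×10^6; turbulent; f ≈ 0.0106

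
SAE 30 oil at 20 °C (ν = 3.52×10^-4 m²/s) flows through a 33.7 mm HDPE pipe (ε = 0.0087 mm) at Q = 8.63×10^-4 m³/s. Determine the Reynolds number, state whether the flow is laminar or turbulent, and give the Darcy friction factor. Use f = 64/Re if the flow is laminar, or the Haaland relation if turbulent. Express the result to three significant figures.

V = 4Q/(πD²) = 0.9675 m/s
Re = VD/ν = 0.9675·0.0337/3.52×10^-4 = 92.6
Re < 2300 → laminar → f = 64/Re = 0.6909

Re ≈ 92.6; laminar; f = 64/Re ≈ 0.691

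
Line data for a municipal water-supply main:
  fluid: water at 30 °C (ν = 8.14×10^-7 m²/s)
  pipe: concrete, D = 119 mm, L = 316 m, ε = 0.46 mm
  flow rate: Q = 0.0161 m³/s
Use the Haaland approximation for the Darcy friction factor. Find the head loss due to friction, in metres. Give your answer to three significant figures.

h_f ≈ 8.13 m

V = 4Q/(πD²) = 4·0.0161/(π·0.119²) = 1.448 m/s
Re = VD/ν = 1.448·0.119/8.14×10^-7 = 2.12×10^5 → turbulent
ε/D = 0.46/119 = 0.00387
Haaland: f = 0.02867
h_f = f(L/D)V²/(2g) = 0.02867·(316/0.119)·1.448²/(2·9.81) = 8.132 m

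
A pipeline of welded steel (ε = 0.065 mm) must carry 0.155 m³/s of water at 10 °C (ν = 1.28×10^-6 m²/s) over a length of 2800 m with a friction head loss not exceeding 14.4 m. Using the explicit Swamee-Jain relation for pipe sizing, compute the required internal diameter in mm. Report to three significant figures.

Swamee-Jain (Type III): D = 0.66·[ε^1.25·(LQ²/(gh_f))^4.75 + ν·Q^9.4·(L/(gh_f))^5.2]^0.04
LQ²/(gh_f) = 0.4762; L/(gh_f) = 19.82
Term 1 = ε^1.25·(…)^4.75 = 1.72×10^-7; Term 2 = ν·Q^9.4·(…)^5.2 = 1.74×10^-7
D = 0.66·(1.72×10^-7 + 1.74×10^-7)^0.04 = 0.3640 m = 364 mm
Check: V = 1.49 m/s, Re = 4.24×10^5, f = 0.01555, h_f = 13.5 m ≈ 14.4 m ✓

D ≈ 364 mm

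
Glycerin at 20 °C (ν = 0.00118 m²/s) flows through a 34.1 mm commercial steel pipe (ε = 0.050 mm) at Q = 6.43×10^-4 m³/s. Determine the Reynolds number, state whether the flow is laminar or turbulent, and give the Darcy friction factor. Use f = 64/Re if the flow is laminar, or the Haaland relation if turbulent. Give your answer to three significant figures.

Re ≈ 20.3; laminar; f = 64/Re ≈ 3.15

V = 4Q/(πD²) = 0.7041 m/s
Re = VD/ν = 0.7041·0.0341/0.00118 = 20.3
Re < 2300 → laminar → f = 64/Re = 3.146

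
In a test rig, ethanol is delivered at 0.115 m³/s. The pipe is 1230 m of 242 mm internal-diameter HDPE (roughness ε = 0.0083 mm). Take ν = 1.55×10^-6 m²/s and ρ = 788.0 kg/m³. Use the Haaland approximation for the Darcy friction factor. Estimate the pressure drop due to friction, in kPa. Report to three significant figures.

Δp ≈ 175 kPa

V = 4Q/(πD²) = 4·0.115/(π·0.242²) = 2.500 m/s
Re = VD/ν = 2.500·0.242/1.55×10^-6 = 3.90×10^5 → turbulent
ε/D = 0.0083/242 = 3.43×10^-5
Haaland: f = 0.01401
h_f = f(L/D)V²/(2g) = 0.01401·(1230/0.242)·2.500²/(2·9.81) = 22.69 m
Δp = ρg·h_f = 788.0·9.81·22.69 = 175.4 kPa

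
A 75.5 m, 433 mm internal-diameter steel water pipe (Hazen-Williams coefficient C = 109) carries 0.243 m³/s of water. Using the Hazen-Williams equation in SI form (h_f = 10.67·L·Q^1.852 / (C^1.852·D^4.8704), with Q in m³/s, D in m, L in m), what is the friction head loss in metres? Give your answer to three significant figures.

h_f ≈ 0.583 m

h_f = 10.67·75.5·0.243^1.852 / (109^1.852·0.433^4.8704) = 0.5826 m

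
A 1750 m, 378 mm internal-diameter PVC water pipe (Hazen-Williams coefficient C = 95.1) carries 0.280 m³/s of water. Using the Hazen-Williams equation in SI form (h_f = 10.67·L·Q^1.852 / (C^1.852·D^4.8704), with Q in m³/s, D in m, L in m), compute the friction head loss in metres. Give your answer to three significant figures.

h_f ≈ 43.8 m

h_f = 10.67·1750·0.280^1.852 / (95.1^1.852·0.378^4.8704) = 43.81 m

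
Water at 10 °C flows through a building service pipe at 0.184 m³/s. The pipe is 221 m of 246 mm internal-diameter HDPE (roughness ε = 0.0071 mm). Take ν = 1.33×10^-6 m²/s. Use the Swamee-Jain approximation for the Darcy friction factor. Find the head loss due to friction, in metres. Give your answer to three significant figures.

h_f ≈ 8.81 m

V = 4Q/(πD²) = 4·0.184/(π·0.246²) = 3.871 m/s
Re = VD/ν = 3.871·0.246/1.33×10^-6 = 7.16×10^5 → turbulent
ε/D = 0.0071/246 = 2.89×10^-5
Swamee-Jain: f = 0.01284
h_f = f(L/D)V²/(2g) = 0.01284·(221/0.246)·3.871²/(2·9.81) = 8.811 m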